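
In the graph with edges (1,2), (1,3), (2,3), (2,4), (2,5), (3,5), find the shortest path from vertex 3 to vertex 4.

Step 1: Build adjacency list:
  1: 2, 3
  2: 1, 3, 4, 5
  3: 1, 2, 5
  4: 2
  5: 2, 3

Step 2: BFS from vertex 3 to find shortest path to 4:
  vertex 1 reached at distance 1
  vertex 2 reached at distance 1
  vertex 5 reached at distance 1
  vertex 4 reached at distance 2

Step 3: Shortest path: 3 -> 2 -> 4
Path length: 2 edges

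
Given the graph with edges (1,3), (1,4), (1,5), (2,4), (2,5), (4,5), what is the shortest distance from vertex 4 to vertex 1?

Step 1: Build adjacency list:
  1: 3, 4, 5
  2: 4, 5
  3: 1
  4: 1, 2, 5
  5: 1, 2, 4

Step 2: BFS from vertex 4 to find shortest path to 1:
  vertex 1 reached at distance 1

Step 3: Shortest path: 4 -> 1
Path length: 1 edge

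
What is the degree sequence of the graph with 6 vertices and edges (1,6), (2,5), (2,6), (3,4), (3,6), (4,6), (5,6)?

Step 1: Count edges incident to each vertex:
  deg(1) = 1 (neighbors: 6)
  deg(2) = 2 (neighbors: 5, 6)
  deg(3) = 2 (neighbors: 4, 6)
  deg(4) = 2 (neighbors: 3, 6)
  deg(5) = 2 (neighbors: 2, 6)
  deg(6) = 5 (neighbors: 1, 2, 3, 4, 5)

Step 2: Sort degrees in non-increasing order:
  Degrees: [1, 2, 2, 2, 2, 5] -> sorted: [5, 2, 2, 2, 2, 1]

Degree sequence: [5, 2, 2, 2, 2, 1]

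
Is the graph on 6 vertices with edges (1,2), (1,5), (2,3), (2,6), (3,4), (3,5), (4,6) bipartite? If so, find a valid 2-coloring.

Step 1: Attempt 2-coloring using BFS:
  Start at vertex 1, assign color 0
  Color vertex 2 with color 1 (neighbor of 1)
  Color vertex 5 with color 1 (neighbor of 1)
  Color vertex 3 with color 0 (neighbor of 2)
  Color vertex 6 with color 0 (neighbor of 2)
  Color vertex 4 with color 1 (neighbor of 3)

Step 2: 2-coloring succeeded. No conflicts found.
  Set A (color 0): {1, 3, 6}
  Set B (color 1): {2, 4, 5}

The graph is bipartite with partition {1, 3, 6}, {2, 4, 5}.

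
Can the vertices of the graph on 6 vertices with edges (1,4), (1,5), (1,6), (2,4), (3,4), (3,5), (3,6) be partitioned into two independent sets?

Step 1: Attempt 2-coloring using BFS:
  Start at vertex 1, assign color 0
  Color vertex 4 with color 1 (neighbor of 1)
  Color vertex 5 with color 1 (neighbor of 1)
  Color vertex 6 with color 1 (neighbor of 1)
  Color vertex 2 with color 0 (neighbor of 4)
  Color vertex 3 with color 0 (neighbor of 4)

Step 2: 2-coloring succeeded. No conflicts found.
  Set A (color 0): {1, 2, 3}
  Set B (color 1): {4, 5, 6}

The graph is bipartite with partition {1, 2, 3}, {4, 5, 6}.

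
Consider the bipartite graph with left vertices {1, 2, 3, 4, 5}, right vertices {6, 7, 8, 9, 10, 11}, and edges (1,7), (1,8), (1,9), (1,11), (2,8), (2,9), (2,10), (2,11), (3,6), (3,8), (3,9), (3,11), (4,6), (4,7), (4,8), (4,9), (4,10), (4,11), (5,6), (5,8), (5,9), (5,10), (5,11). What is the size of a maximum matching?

Step 1: List the neighbors of each left vertex:
  1: 7, 8, 9, 11
  2: 8, 9, 10, 11
  3: 6, 8, 9, 11
  4: 6, 7, 8, 9, 10, 11
  5: 6, 8, 9, 10, 11

Step 2: Greedily match left vertices, then look for augmenting paths:
  Match 1 -- 7
  Match 2 -- 8
  Match 3 -- 6
  Match 4 -- 9
  Match 5 -- 10
  No augmenting path remains.

Step 3: Verify this is maximum:
  Matching size 5 = min(|L|, |R|) = min(5, 6), which is an upper bound, so this matching is maximum.

Maximum matching: {(1,7), (2,8), (3,6), (4,9), (5,10)}
Size: 5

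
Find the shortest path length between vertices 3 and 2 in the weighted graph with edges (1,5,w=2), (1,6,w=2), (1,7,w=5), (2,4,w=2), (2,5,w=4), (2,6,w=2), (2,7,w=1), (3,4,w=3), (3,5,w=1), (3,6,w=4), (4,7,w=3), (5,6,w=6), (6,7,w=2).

Step 1: Build adjacency list with weights:
  1: 5(w=2), 6(w=2), 7(w=5)
  2: 4(w=2), 5(w=4), 6(w=2), 7(w=1)
  3: 4(w=3), 5(w=1), 6(w=4)
  4: 2(w=2), 3(w=3), 7(w=3)
  5: 1(w=2), 2(w=4), 3(w=1), 6(w=6)
  6: 1(w=2), 2(w=2), 3(w=4), 5(w=6), 7(w=2)
  7: 1(w=5), 2(w=1), 4(w=3), 6(w=2)

Step 2: Apply Dijkstra's algorithm from vertex 3:
  Visit vertex 3 (distance=0)
    Update dist[4] = 3
    Update dist[5] = 1
    Update dist[6] = 4
  Visit vertex 5 (distance=1)
    Update dist[1] = 3
    Update dist[2] = 5
  Visit vertex 1 (distance=3)
    Update dist[7] = 8
  Visit vertex 4 (distance=3)
    Update dist[7] = 6
  Visit vertex 6 (distance=4)
  Visit vertex 2 (distance=5)

Step 3: Shortest path: 3 -> 5 -> 2
Total weight: 1 + 4 = 5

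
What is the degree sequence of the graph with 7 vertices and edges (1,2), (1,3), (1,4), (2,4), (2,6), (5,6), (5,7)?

Step 1: Count edges incident to each vertex:
  deg(1) = 3 (neighbors: 2, 3, 4)
  deg(2) = 3 (neighbors: 1, 4, 6)
  deg(3) = 1 (neighbors: 1)
  deg(4) = 2 (neighbors: 1, 2)
  deg(5) = 2 (neighbors: 6, 7)
  deg(6) = 2 (neighbors: 2, 5)
  deg(7) = 1 (neighbors: 5)

Step 2: Sort degrees in non-increasing order:
  Degrees: [3, 3, 1, 2, 2, 2, 1] -> sorted: [3, 3, 2, 2, 2, 1, 1]

Degree sequence: [3, 3, 2, 2, 2, 1, 1]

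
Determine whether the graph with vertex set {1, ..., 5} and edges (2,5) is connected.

Step 1: Build adjacency list from edges:
  1: (none)
  2: 5
  3: (none)
  4: (none)
  5: 2

Step 2: Run BFS/DFS from vertex 1:
  Visited: {1}
  Reached 1 of 5 vertices

Step 3: Only 1 of 5 vertices reached. Graph is disconnected.
Connected components: {1}, {2, 5}, {3}, {4}
Answer: No, the graph is not connected (4 components).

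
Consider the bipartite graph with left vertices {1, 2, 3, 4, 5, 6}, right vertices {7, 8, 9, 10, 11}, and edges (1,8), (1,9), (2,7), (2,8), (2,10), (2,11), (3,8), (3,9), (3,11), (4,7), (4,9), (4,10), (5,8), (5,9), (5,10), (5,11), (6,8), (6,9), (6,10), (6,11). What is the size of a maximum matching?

Step 1: List the neighbors of each left vertex:
  1: 8, 9
  2: 7, 8, 10, 11
  3: 8, 9, 11
  4: 7, 9, 10
  5: 8, 9, 10, 11
  6: 8, 9, 10, 11

Step 2: Greedily match left vertices, then look for augmenting paths:
  Match 1 -- 8
  Match 2 -- 7
  Match 3 -- 9
  Match 4 -- 10
  Match 5 -- 11
  No augmenting path remains.

Step 3: Verify this is maximum:
  Matching size 5 = min(|L|, |R|) = min(6, 5), which is an upper bound, so this matching is maximum.

Maximum matching: {(1,8), (2,7), (3,9), (4,10), (5,11)}
Size: 5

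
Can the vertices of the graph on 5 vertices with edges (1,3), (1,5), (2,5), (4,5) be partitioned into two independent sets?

Step 1: Attempt 2-coloring using BFS:
  Start at vertex 1, assign color 0
  Color vertex 3 with color 1 (neighbor of 1)
  Color vertex 5 with color 1 (neighbor of 1)
  Color vertex 2 with color 0 (neighbor of 5)
  Color vertex 4 with color 0 (neighbor of 5)

Step 2: 2-coloring succeeded. No conflicts found.
  Set A (color 0): {1, 2, 4}
  Set B (color 1): {3, 5}

The graph is bipartite with partition {1, 2, 4}, {3, 5}.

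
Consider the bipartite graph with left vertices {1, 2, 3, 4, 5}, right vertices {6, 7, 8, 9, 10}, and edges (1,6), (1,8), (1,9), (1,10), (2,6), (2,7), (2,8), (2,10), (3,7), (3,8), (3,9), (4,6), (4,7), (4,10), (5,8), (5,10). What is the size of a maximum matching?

Step 1: List the neighbors of each left vertex:
  1: 6, 8, 9, 10
  2: 6, 7, 8, 10
  3: 7, 8, 9
  4: 6, 7, 10
  5: 8, 10

Step 2: Greedily match left vertices, then look for augmenting paths:
  Match 1 -- 6
  Match 2 -- 7
  Match 3 -- 9
  Match 4 -- 10
  Match 5 -- 8
  No augmenting path remains.

Step 3: Verify this is maximum:
  Matching size 5 = min(|L|, |R|) = min(5, 5), which is an upper bound, so this matching is maximum.

Maximum matching: {(1,6), (2,7), (3,9), (4,10), (5,8)}
Size: 5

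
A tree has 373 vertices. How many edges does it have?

A tree on n vertices always has exactly n - 1 edges.
For n = 373: edges = 373 - 1 = 372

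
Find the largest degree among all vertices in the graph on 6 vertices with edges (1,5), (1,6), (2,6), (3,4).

Step 1: Count edges incident to each vertex:
  deg(1) = 2 (neighbors: 5, 6)
  deg(2) = 1 (neighbors: 6)
  deg(3) = 1 (neighbors: 4)
  deg(4) = 1 (neighbors: 3)
  deg(5) = 1 (neighbors: 1)
  deg(6) = 2 (neighbors: 1, 2)

Step 2: Find maximum:
  max(2, 1, 1, 1, 1, 2) = 2 (vertex 1)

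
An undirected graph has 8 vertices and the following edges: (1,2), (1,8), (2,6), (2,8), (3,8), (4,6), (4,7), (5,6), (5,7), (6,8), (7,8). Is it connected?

Step 1: Build adjacency list from edges:
  1: 2, 8
  2: 1, 6, 8
  3: 8
  4: 6, 7
  5: 6, 7
  6: 2, 4, 5, 8
  7: 4, 5, 8
  8: 1, 2, 3, 6, 7

Step 2: Run BFS/DFS from vertex 1:
  Visited: {1, 2, 8, 6, 3, 7, 4, 5}
  Reached 8 of 8 vertices

Step 3: All 8 vertices reached from vertex 1, so the graph is connected.
Answer: Yes, the graph is connected.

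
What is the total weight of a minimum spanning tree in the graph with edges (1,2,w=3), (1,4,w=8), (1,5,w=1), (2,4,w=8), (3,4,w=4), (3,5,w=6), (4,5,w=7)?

Apply Kruskal's algorithm (sort edges by weight, add if no cycle):

Sorted edges by weight:
  (1,5) w=1
  (1,2) w=3
  (3,4) w=4
  (3,5) w=6
  (4,5) w=7
  (1,4) w=8
  (2,4) w=8

Add edge (1,5) w=1 -- no cycle. Running total: 1
Add edge (1,2) w=3 -- no cycle. Running total: 4
Add edge (3,4) w=4 -- no cycle. Running total: 8
Add edge (3,5) w=6 -- no cycle. Running total: 14

MST edges: (1,5,w=1), (1,2,w=3), (3,4,w=4), (3,5,w=6)
Total MST weight: 1 + 3 + 4 + 6 = 14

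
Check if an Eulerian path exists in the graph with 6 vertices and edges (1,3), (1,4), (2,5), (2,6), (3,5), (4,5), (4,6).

Step 1: Find the degree of each vertex:
  deg(1) = 2
  deg(2) = 2
  deg(3) = 2
  deg(4) = 3
  deg(5) = 3
  deg(6) = 2

Step 2: Count vertices with odd degree:
  Odd-degree vertices: 4, 5 (2 total)

Step 3: Apply Euler's theorem:
  - Eulerian circuit exists iff graph is connected and all vertices have even degree
  - Eulerian path exists iff graph is connected and has 0 or 2 odd-degree vertices

Graph is connected with exactly 2 odd-degree vertices (4, 5).
Eulerian path exists (starting and ending at the odd-degree vertices), but no Eulerian circuit.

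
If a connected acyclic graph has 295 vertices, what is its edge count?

A tree on n vertices always has exactly n - 1 edges.
For n = 295: edges = 295 - 1 = 294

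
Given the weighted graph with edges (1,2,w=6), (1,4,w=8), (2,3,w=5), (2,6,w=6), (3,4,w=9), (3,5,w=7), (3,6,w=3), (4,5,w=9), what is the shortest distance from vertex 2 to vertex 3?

Step 1: Build adjacency list with weights:
  1: 2(w=6), 4(w=8)
  2: 1(w=6), 3(w=5), 6(w=6)
  3: 2(w=5), 4(w=9), 5(w=7), 6(w=3)
  4: 1(w=8), 3(w=9), 5(w=9)
  5: 3(w=7), 4(w=9)
  6: 2(w=6), 3(w=3)

Step 2: Apply Dijkstra's algorithm from vertex 2:
  Visit vertex 2 (distance=0)
    Update dist[1] = 6
    Update dist[3] = 5
    Update dist[6] = 6
  Visit vertex 3 (distance=5)
    Update dist[4] = 14
    Update dist[5] = 12

Step 3: Shortest path: 2 -> 3
Total weight: 5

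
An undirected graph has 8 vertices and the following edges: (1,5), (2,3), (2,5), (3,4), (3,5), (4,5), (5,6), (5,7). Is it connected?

Step 1: Build adjacency list from edges:
  1: 5
  2: 3, 5
  3: 2, 4, 5
  4: 3, 5
  5: 1, 2, 3, 4, 6, 7
  6: 5
  7: 5
  8: (none)

Step 2: Run BFS/DFS from vertex 1:
  Visited: {1, 5, 2, 3, 4, 6, 7}
  Reached 7 of 8 vertices

Step 3: Only 7 of 8 vertices reached. Graph is disconnected.
Connected components: {1, 2, 3, 4, 5, 6, 7}, {8}
Answer: No, the graph is not connected (2 components).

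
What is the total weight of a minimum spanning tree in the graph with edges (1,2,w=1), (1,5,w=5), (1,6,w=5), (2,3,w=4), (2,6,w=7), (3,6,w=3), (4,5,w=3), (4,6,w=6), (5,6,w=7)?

Apply Kruskal's algorithm (sort edges by weight, add if no cycle):

Sorted edges by weight:
  (1,2) w=1
  (3,6) w=3
  (4,5) w=3
  (2,3) w=4
  (1,6) w=5
  (1,5) w=5
  (4,6) w=6
  (2,6) w=7
  (5,6) w=7

Add edge (1,2) w=1 -- no cycle. Running total: 1
Add edge (3,6) w=3 -- no cycle. Running total: 4
Add edge (4,5) w=3 -- no cycle. Running total: 7
Add edge (2,3) w=4 -- no cycle. Running total: 11
Skip edge (1,6) w=5 -- would create cycle
Add edge (1,5) w=5 -- no cycle. Running total: 16

MST edges: (1,2,w=1), (3,6,w=3), (4,5,w=3), (2,3,w=4), (1,5,w=5)
Total MST weight: 1 + 3 + 3 + 4 + 5 = 16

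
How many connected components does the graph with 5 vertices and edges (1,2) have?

Step 1: Build adjacency list from edges:
  1: 2
  2: 1
  3: (none)
  4: (none)
  5: (none)

Step 2: Run BFS/DFS from vertex 1:
  Visited: {1, 2}
  Reached 2 of 5 vertices

Step 3: Only 2 of 5 vertices reached. Graph is disconnected.
Connected components: {1, 2}, {3}, {4}, {5}
Number of connected components: 4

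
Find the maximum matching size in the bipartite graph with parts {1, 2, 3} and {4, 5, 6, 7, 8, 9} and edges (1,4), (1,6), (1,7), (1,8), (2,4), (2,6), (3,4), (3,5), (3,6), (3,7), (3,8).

Step 1: List the neighbors of each left vertex:
  1: 4, 6, 7, 8
  2: 4, 6
  3: 4, 5, 6, 7, 8

Step 2: Greedily match left vertices, then look for augmenting paths:
  Match 1 -- 4
  Match 2 -- 6
  Match 3 -- 5
  No augmenting path remains.

Step 3: Verify this is maximum:
  Matching size 3 = min(|L|, |R|) = min(3, 6), which is an upper bound, so this matching is maximum.

Maximum matching: {(1,4), (2,6), (3,5)}
Size: 3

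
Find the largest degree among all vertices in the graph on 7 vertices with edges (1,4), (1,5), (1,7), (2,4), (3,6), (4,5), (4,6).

Step 1: Count edges incident to each vertex:
  deg(1) = 3 (neighbors: 4, 5, 7)
  deg(2) = 1 (neighbors: 4)
  deg(3) = 1 (neighbors: 6)
  deg(4) = 4 (neighbors: 1, 2, 5, 6)
  deg(5) = 2 (neighbors: 1, 4)
  deg(6) = 2 (neighbors: 3, 4)
  deg(7) = 1 (neighbors: 1)

Step 2: Find maximum:
  max(3, 1, 1, 4, 2, 2, 1) = 4 (vertex 4)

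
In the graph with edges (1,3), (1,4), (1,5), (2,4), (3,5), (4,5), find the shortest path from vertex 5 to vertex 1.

Step 1: Build adjacency list:
  1: 3, 4, 5
  2: 4
  3: 1, 5
  4: 1, 2, 5
  5: 1, 3, 4

Step 2: BFS from vertex 5 to find shortest path to 1:
  vertex 1 reached at distance 1

Step 3: Shortest path: 5 -> 1
Path length: 1 edge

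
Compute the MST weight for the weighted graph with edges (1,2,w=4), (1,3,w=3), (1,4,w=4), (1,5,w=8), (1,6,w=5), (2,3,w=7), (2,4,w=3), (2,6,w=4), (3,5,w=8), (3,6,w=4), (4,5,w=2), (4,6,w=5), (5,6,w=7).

Apply Kruskal's algorithm (sort edges by weight, add if no cycle):

Sorted edges by weight:
  (4,5) w=2
  (1,3) w=3
  (2,4) w=3
  (1,2) w=4
  (1,4) w=4
  (2,6) w=4
  (3,6) w=4
  (1,6) w=5
  (4,6) w=5
  (2,3) w=7
  (5,6) w=7
  (1,5) w=8
  (3,5) w=8

Add edge (4,5) w=2 -- no cycle. Running total: 2
Add edge (1,3) w=3 -- no cycle. Running total: 5
Add edge (2,4) w=3 -- no cycle. Running total: 8
Add edge (1,2) w=4 -- no cycle. Running total: 12
Skip edge (1,4) w=4 -- would create cycle
Add edge (2,6) w=4 -- no cycle. Running total: 16

MST edges: (4,5,w=2), (1,3,w=3), (2,4,w=3), (1,2,w=4), (2,6,w=4)
Total MST weight: 2 + 3 + 3 + 4 + 4 = 16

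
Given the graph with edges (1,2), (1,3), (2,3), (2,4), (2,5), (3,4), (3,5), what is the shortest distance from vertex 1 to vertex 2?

Step 1: Build adjacency list:
  1: 2, 3
  2: 1, 3, 4, 5
  3: 1, 2, 4, 5
  4: 2, 3
  5: 2, 3

Step 2: BFS from vertex 1 to find shortest path to 2:
  vertex 2 reached at distance 1

Step 3: Shortest path: 1 -> 2
Path length: 1 edge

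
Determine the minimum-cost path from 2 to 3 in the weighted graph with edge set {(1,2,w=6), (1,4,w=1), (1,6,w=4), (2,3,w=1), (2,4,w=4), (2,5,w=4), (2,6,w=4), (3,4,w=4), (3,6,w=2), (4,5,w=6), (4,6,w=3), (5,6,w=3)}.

Step 1: Build adjacency list with weights:
  1: 2(w=6), 4(w=1), 6(w=4)
  2: 1(w=6), 3(w=1), 4(w=4), 5(w=4), 6(w=4)
  3: 2(w=1), 4(w=4), 6(w=2)
  4: 1(w=1), 2(w=4), 3(w=4), 5(w=6), 6(w=3)
  5: 2(w=4), 4(w=6), 6(w=3)
  6: 1(w=4), 2(w=4), 3(w=2), 4(w=3), 5(w=3)

Step 2: Apply Dijkstra's algorithm from vertex 2:
  Visit vertex 2 (distance=0)
    Update dist[1] = 6
    Update dist[3] = 1
    Update dist[4] = 4
    Update dist[5] = 4
    Update dist[6] = 4
  Visit vertex 3 (distance=1)
    Update dist[6] = 3

Step 3: Shortest path: 2 -> 3
Total weight: 1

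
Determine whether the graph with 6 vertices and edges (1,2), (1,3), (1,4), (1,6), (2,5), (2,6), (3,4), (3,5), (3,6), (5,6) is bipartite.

Step 1: Attempt 2-coloring using BFS:
  Start at vertex 1, assign color 0
  Color vertex 2 with color 1 (neighbor of 1)
  Color vertex 3 with color 1 (neighbor of 1)
  Color vertex 4 with color 1 (neighbor of 1)
  Color vertex 6 with color 1 (neighbor of 1)
  Color vertex 5 with color 0 (neighbor of 2)

Step 2: Conflict found! Vertices 2 and 6 are adjacent but have the same color.
This means the graph contains an odd cycle.

The graph is NOT bipartite.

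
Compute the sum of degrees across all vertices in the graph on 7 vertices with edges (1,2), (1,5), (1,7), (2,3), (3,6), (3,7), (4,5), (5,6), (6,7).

Step 1: Count edges incident to each vertex:
  deg(1) = 3 (neighbors: 2, 5, 7)
  deg(2) = 2 (neighbors: 1, 3)
  deg(3) = 3 (neighbors: 2, 6, 7)
  deg(4) = 1 (neighbors: 5)
  deg(5) = 3 (neighbors: 1, 4, 6)
  deg(6) = 3 (neighbors: 3, 5, 7)
  deg(7) = 3 (neighbors: 1, 3, 6)

Step 2: Sum all degrees:
  3 + 2 + 3 + 1 + 3 + 3 + 3 = 18

Verification: sum of degrees = 2 * |E| = 2 * 9 = 18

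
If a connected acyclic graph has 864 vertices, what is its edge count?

A tree on n vertices always has exactly n - 1 edges.
For n = 864: edges = 864 - 1 = 863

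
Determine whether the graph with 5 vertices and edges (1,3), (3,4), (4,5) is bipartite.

Step 1: Attempt 2-coloring using BFS:
  Start at vertex 1, assign color 0
  Color vertex 3 with color 1 (neighbor of 1)
  Color vertex 4 with color 0 (neighbor of 3)
  Color vertex 5 with color 1 (neighbor of 4)
  Start new component at vertex 2, assign color 0

Step 2: 2-coloring succeeded. No conflicts found.
  Set A (color 0): {1, 2, 4}
  Set B (color 1): {3, 5}

The graph is bipartite with partition {1, 2, 4}, {3, 5}.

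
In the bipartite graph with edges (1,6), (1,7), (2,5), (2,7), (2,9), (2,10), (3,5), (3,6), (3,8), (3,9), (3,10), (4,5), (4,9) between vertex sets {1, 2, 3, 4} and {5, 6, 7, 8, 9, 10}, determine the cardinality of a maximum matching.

Step 1: List the neighbors of each left vertex:
  1: 6, 7
  2: 5, 7, 9, 10
  3: 5, 6, 8, 9, 10
  4: 5, 9

Step 2: Greedily match left vertices, then look for augmenting paths:
  Match 1 -- 6
  Match 2 -- 5
  Match 3 -- 8
  Match 4 -- 9
  No augmenting path remains.

Step 3: Verify this is maximum:
  Matching size 4 = min(|L|, |R|) = min(4, 6), which is an upper bound, so this matching is maximum.

Maximum matching: {(1,6), (2,5), (3,8), (4,9)}
Size: 4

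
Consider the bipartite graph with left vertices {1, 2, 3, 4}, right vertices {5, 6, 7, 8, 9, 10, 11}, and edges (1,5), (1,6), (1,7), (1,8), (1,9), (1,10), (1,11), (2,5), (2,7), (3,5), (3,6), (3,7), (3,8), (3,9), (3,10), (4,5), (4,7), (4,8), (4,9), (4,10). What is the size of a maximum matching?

Step 1: List the neighbors of each left vertex:
  1: 5, 6, 7, 8, 9, 10, 11
  2: 5, 7
  3: 5, 6, 7, 8, 9, 10
  4: 5, 7, 8, 9, 10

Step 2: Greedily match left vertices, then look for augmenting paths:
  Match 1 -- 5
  Match 2 -- 7
  Match 3 -- 6
  Match 4 -- 8
  No augmenting path remains.

Step 3: Verify this is maximum:
  Matching size 4 = min(|L|, |R|) = min(4, 7), which is an upper bound, so this matching is maximum.

Maximum matching: {(1,5), (2,7), (3,6), (4,8)}
Size: 4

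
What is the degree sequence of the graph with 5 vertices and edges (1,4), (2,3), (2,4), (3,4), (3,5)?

Step 1: Count edges incident to each vertex:
  deg(1) = 1 (neighbors: 4)
  deg(2) = 2 (neighbors: 3, 4)
  deg(3) = 3 (neighbors: 2, 4, 5)
  deg(4) = 3 (neighbors: 1, 2, 3)
  deg(5) = 1 (neighbors: 3)

Step 2: Sort degrees in non-increasing order:
  Degrees: [1, 2, 3, 3, 1] -> sorted: [3, 3, 2, 1, 1]

Degree sequence: [3, 3, 2, 1, 1]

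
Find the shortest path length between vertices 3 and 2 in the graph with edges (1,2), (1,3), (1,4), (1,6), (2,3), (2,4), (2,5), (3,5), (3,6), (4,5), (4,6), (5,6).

Step 1: Build adjacency list:
  1: 2, 3, 4, 6
  2: 1, 3, 4, 5
  3: 1, 2, 5, 6
  4: 1, 2, 5, 6
  5: 2, 3, 4, 6
  6: 1, 3, 4, 5

Step 2: BFS from vertex 3 to find shortest path to 2:
  vertex 1 reached at distance 1
  vertex 2 reached at distance 1

Step 3: Shortest path: 3 -> 2
Path length: 1 edge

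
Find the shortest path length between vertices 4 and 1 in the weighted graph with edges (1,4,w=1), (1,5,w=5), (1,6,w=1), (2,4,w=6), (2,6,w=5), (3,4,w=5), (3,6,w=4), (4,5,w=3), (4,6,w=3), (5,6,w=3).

Step 1: Build adjacency list with weights:
  1: 4(w=1), 5(w=5), 6(w=1)
  2: 4(w=6), 6(w=5)
  3: 4(w=5), 6(w=4)
  4: 1(w=1), 2(w=6), 3(w=5), 5(w=3), 6(w=3)
  5: 1(w=5), 4(w=3), 6(w=3)
  6: 1(w=1), 2(w=5), 3(w=4), 4(w=3), 5(w=3)

Step 2: Apply Dijkstra's algorithm from vertex 4:
  Visit vertex 4 (distance=0)
    Update dist[1] = 1
    Update dist[2] = 6
    Update dist[3] = 5
    Update dist[5] = 3
    Update dist[6] = 3
  Visit vertex 1 (distance=1)
    Update dist[6] = 2

Step 3: Shortest path: 4 -> 1
Total weight: 1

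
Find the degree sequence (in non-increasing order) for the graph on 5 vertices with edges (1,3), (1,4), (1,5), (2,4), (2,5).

Step 1: Count edges incident to each vertex:
  deg(1) = 3 (neighbors: 3, 4, 5)
  deg(2) = 2 (neighbors: 4, 5)
  deg(3) = 1 (neighbors: 1)
  deg(4) = 2 (neighbors: 1, 2)
  deg(5) = 2 (neighbors: 1, 2)

Step 2: Sort degrees in non-increasing order:
  Degrees: [3, 2, 1, 2, 2] -> sorted: [3, 2, 2, 2, 1]

Degree sequence: [3, 2, 2, 2, 1]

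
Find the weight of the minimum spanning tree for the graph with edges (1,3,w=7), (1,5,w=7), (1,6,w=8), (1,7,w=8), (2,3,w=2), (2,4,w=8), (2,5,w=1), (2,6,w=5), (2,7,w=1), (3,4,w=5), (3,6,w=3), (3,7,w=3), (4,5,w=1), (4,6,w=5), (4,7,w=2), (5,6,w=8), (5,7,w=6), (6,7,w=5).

Apply Kruskal's algorithm (sort edges by weight, add if no cycle):

Sorted edges by weight:
  (2,5) w=1
  (2,7) w=1
  (4,5) w=1
  (2,3) w=2
  (4,7) w=2
  (3,6) w=3
  (3,7) w=3
  (2,6) w=5
  (3,4) w=5
  (4,6) w=5
  (6,7) w=5
  (5,7) w=6
  (1,3) w=7
  (1,5) w=7
  (1,6) w=8
  (1,7) w=8
  (2,4) w=8
  (5,6) w=8

Add edge (2,5) w=1 -- no cycle. Running total: 1
Add edge (2,7) w=1 -- no cycle. Running total: 2
Add edge (4,5) w=1 -- no cycle. Running total: 3
Add edge (2,3) w=2 -- no cycle. Running total: 5
Skip edge (4,7) w=2 -- would create cycle
Add edge (3,6) w=3 -- no cycle. Running total: 8
Skip edge (3,7) w=3 -- would create cycle
Skip edge (2,6) w=5 -- would create cycle
Skip edge (3,4) w=5 -- would create cycle
Skip edge (4,6) w=5 -- would create cycle
Skip edge (6,7) w=5 -- would create cycle
Skip edge (5,7) w=6 -- would create cycle
Add edge (1,3) w=7 -- no cycle. Running total: 15

MST edges: (2,5,w=1), (2,7,w=1), (4,5,w=1), (2,3,w=2), (3,6,w=3), (1,3,w=7)
Total MST weight: 1 + 1 + 1 + 2 + 3 + 7 = 15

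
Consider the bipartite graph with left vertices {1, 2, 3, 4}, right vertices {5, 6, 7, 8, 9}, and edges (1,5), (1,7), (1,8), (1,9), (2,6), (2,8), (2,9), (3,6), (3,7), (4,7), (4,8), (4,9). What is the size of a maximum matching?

Step 1: List the neighbors of each left vertex:
  1: 5, 7, 8, 9
  2: 6, 8, 9
  3: 6, 7
  4: 7, 8, 9

Step 2: Greedily match left vertices, then look for augmenting paths:
  Match 1 -- 5
  Match 2 -- 6
  Match 3 -- 7
  Match 4 -- 8
  No augmenting path remains.

Step 3: Verify this is maximum:
  Matching size 4 = min(|L|, |R|) = min(4, 5), which is an upper bound, so this matching is maximum.

Maximum matching: {(1,5), (2,6), (3,7), (4,8)}
Size: 4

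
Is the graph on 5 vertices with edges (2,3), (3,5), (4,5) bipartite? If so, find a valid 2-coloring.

Step 1: Attempt 2-coloring using BFS:
  Start at vertex 1, assign color 0
  Start new component at vertex 2, assign color 0
  Color vertex 3 with color 1 (neighbor of 2)
  Color vertex 5 with color 0 (neighbor of 3)
  Color vertex 4 with color 1 (neighbor of 5)

Step 2: 2-coloring succeeded. No conflicts found.
  Set A (color 0): {1, 2, 5}
  Set B (color 1): {3, 4}

The graph is bipartite with partition {1, 2, 5}, {3, 4}.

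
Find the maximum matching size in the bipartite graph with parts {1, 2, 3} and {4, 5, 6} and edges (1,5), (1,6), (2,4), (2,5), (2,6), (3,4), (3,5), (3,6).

Step 1: List the neighbors of each left vertex:
  1: 5, 6
  2: 4, 5, 6
  3: 4, 5, 6

Step 2: Greedily match left vertices, then look for augmenting paths:
  Match 1 -- 5
  Match 2 -- 4
  Match 3 -- 6
  No augmenting path remains.

Step 3: Verify this is maximum:
  Matching size 3 = min(|L|, |R|) = min(3, 3), which is an upper bound, so this matching is maximum.

Maximum matching: {(1,5), (2,4), (3,6)}
Size: 3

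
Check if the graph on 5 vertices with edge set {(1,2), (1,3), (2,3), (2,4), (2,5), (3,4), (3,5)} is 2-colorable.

Step 1: Attempt 2-coloring using BFS:
  Start at vertex 1, assign color 0
  Color vertex 2 with color 1 (neighbor of 1)
  Color vertex 3 with color 1 (neighbor of 1)

Step 2: Conflict found! Vertices 2 and 3 are adjacent but have the same color.
This means the graph contains an odd cycle.

The graph is NOT bipartite.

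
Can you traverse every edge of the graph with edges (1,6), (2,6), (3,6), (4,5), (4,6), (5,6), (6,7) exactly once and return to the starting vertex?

Step 1: Find the degree of each vertex:
  deg(1) = 1
  deg(2) = 1
  deg(3) = 1
  deg(4) = 2
  deg(5) = 2
  deg(6) = 6
  deg(7) = 1

Step 2: Count vertices with odd degree:
  Odd-degree vertices: 1, 2, 3, 7 (4 total)

Step 3: Apply Euler's theorem:
  - Eulerian circuit exists iff graph is connected and all vertices have even degree
  - Eulerian path exists iff graph is connected and has 0 or 2 odd-degree vertices

Graph has 4 odd-degree vertices (need 0 or 2).
Neither Eulerian path nor Eulerian circuit exists.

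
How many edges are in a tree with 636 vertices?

A tree on n vertices always has exactly n - 1 edges.
For n = 636: edges = 636 - 1 = 635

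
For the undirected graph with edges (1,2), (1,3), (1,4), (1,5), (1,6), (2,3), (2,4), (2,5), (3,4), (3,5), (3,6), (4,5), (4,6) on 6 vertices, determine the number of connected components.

Step 1: Build adjacency list from edges:
  1: 2, 3, 4, 5, 6
  2: 1, 3, 4, 5
  3: 1, 2, 4, 5, 6
  4: 1, 2, 3, 5, 6
  5: 1, 2, 3, 4
  6: 1, 3, 4

Step 2: Run BFS/DFS from vertex 1:
  Visited: {1, 2, 3, 4, 5, 6}
  Reached 6 of 6 vertices

Step 3: All 6 vertices reached from vertex 1, so the graph is connected.
Number of connected components: 1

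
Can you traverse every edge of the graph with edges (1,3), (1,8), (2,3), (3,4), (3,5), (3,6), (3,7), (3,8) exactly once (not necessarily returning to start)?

Step 1: Find the degree of each vertex:
  deg(1) = 2
  deg(2) = 1
  deg(3) = 7
  deg(4) = 1
  deg(5) = 1
  deg(6) = 1
  deg(7) = 1
  deg(8) = 2

Step 2: Count vertices with odd degree:
  Odd-degree vertices: 2, 3, 4, 5, 6, 7 (6 total)

Step 3: Apply Euler's theorem:
  - Eulerian circuit exists iff graph is connected and all vertices have even degree
  - Eulerian path exists iff graph is connected and has 0 or 2 odd-degree vertices

Graph has 6 odd-degree vertices (need 0 or 2).
Neither Eulerian path nor Eulerian circuit exists.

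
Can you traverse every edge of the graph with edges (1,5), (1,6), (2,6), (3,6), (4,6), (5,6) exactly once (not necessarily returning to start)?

Step 1: Find the degree of each vertex:
  deg(1) = 2
  deg(2) = 1
  deg(3) = 1
  deg(4) = 1
  deg(5) = 2
  deg(6) = 5

Step 2: Count vertices with odd degree:
  Odd-degree vertices: 2, 3, 4, 6 (4 total)

Step 3: Apply Euler's theorem:
  - Eulerian circuit exists iff graph is connected and all vertices have even degree
  - Eulerian path exists iff graph is connected and has 0 or 2 odd-degree vertices

Graph has 4 odd-degree vertices (need 0 or 2).
Neither Eulerian path nor Eulerian circuit exists.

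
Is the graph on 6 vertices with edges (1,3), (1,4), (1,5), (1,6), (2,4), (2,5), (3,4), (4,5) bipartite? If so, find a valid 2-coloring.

Step 1: Attempt 2-coloring using BFS:
  Start at vertex 1, assign color 0
  Color vertex 3 with color 1 (neighbor of 1)
  Color vertex 4 with color 1 (neighbor of 1)
  Color vertex 5 with color 1 (neighbor of 1)
  Color vertex 6 with color 1 (neighbor of 1)

Step 2: Conflict found! Vertices 3 and 4 are adjacent but have the same color.
This means the graph contains an odd cycle.

The graph is NOT bipartite.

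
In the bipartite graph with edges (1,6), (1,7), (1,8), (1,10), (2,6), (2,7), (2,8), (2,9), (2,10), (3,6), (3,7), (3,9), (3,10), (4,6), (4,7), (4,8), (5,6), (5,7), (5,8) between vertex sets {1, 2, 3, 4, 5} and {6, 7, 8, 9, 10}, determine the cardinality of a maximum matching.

Step 1: List the neighbors of each left vertex:
  1: 6, 7, 8, 10
  2: 6, 7, 8, 9, 10
  3: 6, 7, 9, 10
  4: 6, 7, 8
  5: 6, 7, 8

Step 2: Greedily match left vertices, then look for augmenting paths:
  Match 1 -- 10
  Match 2 -- 7
  Match 3 -- 9
  Match 4 -- 8
  Match 5 -- 6
  No augmenting path remains.

Step 3: Verify this is maximum:
  Matching size 5 = min(|L|, |R|) = min(5, 5), which is an upper bound, so this matching is maximum.

Maximum matching: {(1,10), (2,7), (3,9), (4,8), (5,6)}
Size: 5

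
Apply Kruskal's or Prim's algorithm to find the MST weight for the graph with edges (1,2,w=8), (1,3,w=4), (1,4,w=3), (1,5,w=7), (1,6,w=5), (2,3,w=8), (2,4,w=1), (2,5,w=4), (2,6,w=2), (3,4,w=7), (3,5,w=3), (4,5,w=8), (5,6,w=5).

Apply Kruskal's algorithm (sort edges by weight, add if no cycle):

Sorted edges by weight:
  (2,4) w=1
  (2,6) w=2
  (1,4) w=3
  (3,5) w=3
  (1,3) w=4
  (2,5) w=4
  (1,6) w=5
  (5,6) w=5
  (1,5) w=7
  (3,4) w=7
  (1,2) w=8
  (2,3) w=8
  (4,5) w=8

Add edge (2,4) w=1 -- no cycle. Running total: 1
Add edge (2,6) w=2 -- no cycle. Running total: 3
Add edge (1,4) w=3 -- no cycle. Running total: 6
Add edge (3,5) w=3 -- no cycle. Running total: 9
Add edge (1,3) w=4 -- no cycle. Running total: 13

MST edges: (2,4,w=1), (2,6,w=2), (1,4,w=3), (3,5,w=3), (1,3,w=4)
Total MST weight: 1 + 2 + 3 + 3 + 4 = 13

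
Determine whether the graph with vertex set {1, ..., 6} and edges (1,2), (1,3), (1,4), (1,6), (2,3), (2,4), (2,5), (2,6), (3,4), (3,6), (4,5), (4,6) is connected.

Step 1: Build adjacency list from edges:
  1: 2, 3, 4, 6
  2: 1, 3, 4, 5, 6
  3: 1, 2, 4, 6
  4: 1, 2, 3, 5, 6
  5: 2, 4
  6: 1, 2, 3, 4

Step 2: Run BFS/DFS from vertex 1:
  Visited: {1, 2, 3, 4, 6, 5}
  Reached 6 of 6 vertices

Step 3: All 6 vertices reached from vertex 1, so the graph is connected.
Answer: Yes, the graph is connected.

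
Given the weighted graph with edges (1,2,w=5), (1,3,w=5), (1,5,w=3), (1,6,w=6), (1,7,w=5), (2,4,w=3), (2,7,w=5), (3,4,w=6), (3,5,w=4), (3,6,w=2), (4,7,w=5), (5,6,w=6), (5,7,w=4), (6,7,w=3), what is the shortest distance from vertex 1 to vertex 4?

Step 1: Build adjacency list with weights:
  1: 2(w=5), 3(w=5), 5(w=3), 6(w=6), 7(w=5)
  2: 1(w=5), 4(w=3), 7(w=5)
  3: 1(w=5), 4(w=6), 5(w=4), 6(w=2)
  4: 2(w=3), 3(w=6), 7(w=5)
  5: 1(w=3), 3(w=4), 6(w=6), 7(w=4)
  6: 1(w=6), 3(w=2), 5(w=6), 7(w=3)
  7: 1(w=5), 2(w=5), 4(w=5), 5(w=4), 6(w=3)

Step 2: Apply Dijkstra's algorithm from vertex 1:
  Visit vertex 1 (distance=0)
    Update dist[2] = 5
    Update dist[3] = 5
    Update dist[5] = 3
    Update dist[6] = 6
    Update dist[7] = 5
  Visit vertex 5 (distance=3)
  Visit vertex 2 (distance=5)
    Update dist[4] = 8
  Visit vertex 3 (distance=5)
  Visit vertex 7 (distance=5)
  Visit vertex 6 (distance=6)
  Visit vertex 4 (distance=8)

Step 3: Shortest path: 1 -> 2 -> 4
Total weight: 5 + 3 = 8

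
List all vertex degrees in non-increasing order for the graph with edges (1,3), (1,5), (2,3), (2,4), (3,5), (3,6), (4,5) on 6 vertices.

Step 1: Count edges incident to each vertex:
  deg(1) = 2 (neighbors: 3, 5)
  deg(2) = 2 (neighbors: 3, 4)
  deg(3) = 4 (neighbors: 1, 2, 5, 6)
  deg(4) = 2 (neighbors: 2, 5)
  deg(5) = 3 (neighbors: 1, 3, 4)
  deg(6) = 1 (neighbors: 3)

Step 2: Sort degrees in non-increasing order:
  Degrees: [2, 2, 4, 2, 3, 1] -> sorted: [4, 3, 2, 2, 2, 1]

Degree sequence: [4, 3, 2, 2, 2, 1]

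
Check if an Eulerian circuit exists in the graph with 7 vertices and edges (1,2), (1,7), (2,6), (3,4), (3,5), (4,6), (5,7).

Step 1: Find the degree of each vertex:
  deg(1) = 2
  deg(2) = 2
  deg(3) = 2
  deg(4) = 2
  deg(5) = 2
  deg(6) = 2
  deg(7) = 2

Step 2: Count vertices with odd degree:
  All vertices have even degree (0 odd-degree vertices)

Step 3: Apply Euler's theorem:
  - Eulerian circuit exists iff graph is connected and all vertices have even degree
  - Eulerian path exists iff graph is connected and has 0 or 2 odd-degree vertices

Graph is connected with 0 odd-degree vertices.
Both Eulerian circuit and Eulerian path exist.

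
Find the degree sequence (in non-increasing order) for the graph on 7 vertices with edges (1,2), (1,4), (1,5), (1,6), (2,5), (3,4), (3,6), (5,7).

Step 1: Count edges incident to each vertex:
  deg(1) = 4 (neighbors: 2, 4, 5, 6)
  deg(2) = 2 (neighbors: 1, 5)
  deg(3) = 2 (neighbors: 4, 6)
  deg(4) = 2 (neighbors: 1, 3)
  deg(5) = 3 (neighbors: 1, 2, 7)
  deg(6) = 2 (neighbors: 1, 3)
  deg(7) = 1 (neighbors: 5)

Step 2: Sort degrees in non-increasing order:
  Degrees: [4, 2, 2, 2, 3, 2, 1] -> sorted: [4, 3, 2, 2, 2, 2, 1]

Degree sequence: [4, 3, 2, 2, 2, 2, 1]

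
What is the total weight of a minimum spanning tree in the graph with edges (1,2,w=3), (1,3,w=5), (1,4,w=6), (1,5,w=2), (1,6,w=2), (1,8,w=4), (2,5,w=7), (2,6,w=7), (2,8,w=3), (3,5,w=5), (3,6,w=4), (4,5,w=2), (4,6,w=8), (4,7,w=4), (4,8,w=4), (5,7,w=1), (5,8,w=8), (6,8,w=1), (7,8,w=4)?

Apply Kruskal's algorithm (sort edges by weight, add if no cycle):

Sorted edges by weight:
  (5,7) w=1
  (6,8) w=1
  (1,5) w=2
  (1,6) w=2
  (4,5) w=2
  (1,2) w=3
  (2,8) w=3
  (1,8) w=4
  (3,6) w=4
  (4,8) w=4
  (4,7) w=4
  (7,8) w=4
  (1,3) w=5
  (3,5) w=5
  (1,4) w=6
  (2,5) w=7
  (2,6) w=7
  (4,6) w=8
  (5,8) w=8

Add edge (5,7) w=1 -- no cycle. Running total: 1
Add edge (6,8) w=1 -- no cycle. Running total: 2
Add edge (1,5) w=2 -- no cycle. Running total: 4
Add edge (1,6) w=2 -- no cycle. Running total: 6
Add edge (4,5) w=2 -- no cycle. Running total: 8
Add edge (1,2) w=3 -- no cycle. Running total: 11
Skip edge (2,8) w=3 -- would create cycle
Skip edge (1,8) w=4 -- would create cycle
Add edge (3,6) w=4 -- no cycle. Running total: 15

MST edges: (5,7,w=1), (6,8,w=1), (1,5,w=2), (1,6,w=2), (4,5,w=2), (1,2,w=3), (3,6,w=4)
Total MST weight: 1 + 1 + 2 + 2 + 2 + 3 + 4 = 15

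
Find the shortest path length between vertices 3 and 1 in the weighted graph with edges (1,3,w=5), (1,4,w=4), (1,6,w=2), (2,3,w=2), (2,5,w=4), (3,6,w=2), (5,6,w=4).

Step 1: Build adjacency list with weights:
  1: 3(w=5), 4(w=4), 6(w=2)
  2: 3(w=2), 5(w=4)
  3: 1(w=5), 2(w=2), 6(w=2)
  4: 1(w=4)
  5: 2(w=4), 6(w=4)
  6: 1(w=2), 3(w=2), 5(w=4)

Step 2: Apply Dijkstra's algorithm from vertex 3:
  Visit vertex 3 (distance=0)
    Update dist[1] = 5
    Update dist[2] = 2
    Update dist[6] = 2
  Visit vertex 2 (distance=2)
    Update dist[5] = 6
  Visit vertex 6 (distance=2)
    Update dist[1] = 4
  Visit vertex 1 (distance=4)
    Update dist[4] = 8

Step 3: Shortest path: 3 -> 6 -> 1
Total weight: 2 + 2 = 4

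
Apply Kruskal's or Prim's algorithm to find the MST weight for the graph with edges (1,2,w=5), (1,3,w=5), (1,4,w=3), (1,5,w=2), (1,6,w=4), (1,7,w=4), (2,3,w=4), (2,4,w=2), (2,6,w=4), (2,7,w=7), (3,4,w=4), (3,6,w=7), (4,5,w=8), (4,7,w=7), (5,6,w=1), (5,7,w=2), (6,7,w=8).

Apply Kruskal's algorithm (sort edges by weight, add if no cycle):

Sorted edges by weight:
  (5,6) w=1
  (1,5) w=2
  (2,4) w=2
  (5,7) w=2
  (1,4) w=3
  (1,6) w=4
  (1,7) w=4
  (2,3) w=4
  (2,6) w=4
  (3,4) w=4
  (1,2) w=5
  (1,3) w=5
  (2,7) w=7
  (3,6) w=7
  (4,7) w=7
  (4,5) w=8
  (6,7) w=8

Add edge (5,6) w=1 -- no cycle. Running total: 1
Add edge (1,5) w=2 -- no cycle. Running total: 3
Add edge (2,4) w=2 -- no cycle. Running total: 5
Add edge (5,7) w=2 -- no cycle. Running total: 7
Add edge (1,4) w=3 -- no cycle. Running total: 10
Skip edge (1,6) w=4 -- would create cycle
Skip edge (1,7) w=4 -- would create cycle
Add edge (2,3) w=4 -- no cycle. Running total: 14

MST edges: (5,6,w=1), (1,5,w=2), (2,4,w=2), (5,7,w=2), (1,4,w=3), (2,3,w=4)
Total MST weight: 1 + 2 + 2 + 2 + 3 + 4 = 14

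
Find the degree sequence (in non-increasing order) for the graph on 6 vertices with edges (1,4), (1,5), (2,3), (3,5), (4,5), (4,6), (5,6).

Step 1: Count edges incident to each vertex:
  deg(1) = 2 (neighbors: 4, 5)
  deg(2) = 1 (neighbors: 3)
  deg(3) = 2 (neighbors: 2, 5)
  deg(4) = 3 (neighbors: 1, 5, 6)
  deg(5) = 4 (neighbors: 1, 3, 4, 6)
  deg(6) = 2 (neighbors: 4, 5)

Step 2: Sort degrees in non-increasing order:
  Degrees: [2, 1, 2, 3, 4, 2] -> sorted: [4, 3, 2, 2, 2, 1]

Degree sequence: [4, 3, 2, 2, 2, 1]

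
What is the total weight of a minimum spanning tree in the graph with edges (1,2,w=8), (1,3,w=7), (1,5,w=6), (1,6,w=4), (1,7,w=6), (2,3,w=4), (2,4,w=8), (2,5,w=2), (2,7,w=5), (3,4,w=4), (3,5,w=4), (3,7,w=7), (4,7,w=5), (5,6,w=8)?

Apply Kruskal's algorithm (sort edges by weight, add if no cycle):

Sorted edges by weight:
  (2,5) w=2
  (1,6) w=4
  (2,3) w=4
  (3,4) w=4
  (3,5) w=4
  (2,7) w=5
  (4,7) w=5
  (1,7) w=6
  (1,5) w=6
  (1,3) w=7
  (3,7) w=7
  (1,2) w=8
  (2,4) w=8
  (5,6) w=8

Add edge (2,5) w=2 -- no cycle. Running total: 2
Add edge (1,6) w=4 -- no cycle. Running total: 6
Add edge (2,3) w=4 -- no cycle. Running total: 10
Add edge (3,4) w=4 -- no cycle. Running total: 14
Skip edge (3,5) w=4 -- would create cycle
Add edge (2,7) w=5 -- no cycle. Running total: 19
Skip edge (4,7) w=5 -- would create cycle
Add edge (1,7) w=6 -- no cycle. Running total: 25

MST edges: (2,5,w=2), (1,6,w=4), (2,3,w=4), (3,4,w=4), (2,7,w=5), (1,7,w=6)
Total MST weight: 2 + 4 + 4 + 4 + 5 + 6 = 25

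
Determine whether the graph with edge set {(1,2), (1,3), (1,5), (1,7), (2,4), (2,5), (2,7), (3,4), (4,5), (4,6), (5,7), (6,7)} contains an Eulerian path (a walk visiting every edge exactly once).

Step 1: Find the degree of each vertex:
  deg(1) = 4
  deg(2) = 4
  deg(3) = 2
  deg(4) = 4
  deg(5) = 4
  deg(6) = 2
  deg(7) = 4

Step 2: Count vertices with odd degree:
  All vertices have even degree (0 odd-degree vertices)

Step 3: Apply Euler's theorem:
  - Eulerian circuit exists iff graph is connected and all vertices have even degree
  - Eulerian path exists iff graph is connected and has 0 or 2 odd-degree vertices

Graph is connected with 0 odd-degree vertices.
Both Eulerian circuit and Eulerian path exist.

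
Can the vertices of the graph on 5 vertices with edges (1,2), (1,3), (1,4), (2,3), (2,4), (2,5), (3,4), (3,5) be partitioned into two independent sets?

Step 1: Attempt 2-coloring using BFS:
  Start at vertex 1, assign color 0
  Color vertex 2 with color 1 (neighbor of 1)
  Color vertex 3 with color 1 (neighbor of 1)
  Color vertex 4 with color 1 (neighbor of 1)

Step 2: Conflict found! Vertices 2 and 3 are adjacent but have the same color.
This means the graph contains an odd cycle.

The graph is NOT bipartite.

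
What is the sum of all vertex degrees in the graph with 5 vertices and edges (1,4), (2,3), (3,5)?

Step 1: Count edges incident to each vertex:
  deg(1) = 1 (neighbors: 4)
  deg(2) = 1 (neighbors: 3)
  deg(3) = 2 (neighbors: 2, 5)
  deg(4) = 1 (neighbors: 1)
  deg(5) = 1 (neighbors: 3)

Step 2: Sum all degrees:
  1 + 1 + 2 + 1 + 1 = 6

Verification: sum of degrees = 2 * |E| = 2 * 3 = 6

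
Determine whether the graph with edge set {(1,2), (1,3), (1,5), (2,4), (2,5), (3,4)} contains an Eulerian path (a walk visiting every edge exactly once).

Step 1: Find the degree of each vertex:
  deg(1) = 3
  deg(2) = 3
  deg(3) = 2
  deg(4) = 2
  deg(5) = 2

Step 2: Count vertices with odd degree:
  Odd-degree vertices: 1, 2 (2 total)

Step 3: Apply Euler's theorem:
  - Eulerian circuit exists iff graph is connected and all vertices have even degree
  - Eulerian path exists iff graph is connected and has 0 or 2 odd-degree vertices

Graph is connected with exactly 2 odd-degree vertices (1, 2).
Eulerian path exists (starting and ending at the odd-degree vertices), but no Eulerian circuit.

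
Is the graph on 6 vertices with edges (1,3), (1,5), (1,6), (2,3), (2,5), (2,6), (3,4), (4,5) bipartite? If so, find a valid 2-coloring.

Step 1: Attempt 2-coloring using BFS:
  Start at vertex 1, assign color 0
  Color vertex 3 with color 1 (neighbor of 1)
  Color vertex 5 with color 1 (neighbor of 1)
  Color vertex 6 with color 1 (neighbor of 1)
  Color vertex 2 with color 0 (neighbor of 3)
  Color vertex 4 with color 0 (neighbor of 3)

Step 2: 2-coloring succeeded. No conflicts found.
  Set A (color 0): {1, 2, 4}
  Set B (color 1): {3, 5, 6}

The graph is bipartite with partition {1, 2, 4}, {3, 5, 6}.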